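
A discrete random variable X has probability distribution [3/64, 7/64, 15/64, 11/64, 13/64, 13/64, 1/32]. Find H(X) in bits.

H(X) = -Σ p(x) log₂ p(x)
  -3/64 × log₂(3/64) = 0.2070
  -7/64 × log₂(7/64) = 0.3492
  -15/64 × log₂(15/64) = 0.4906
  -11/64 × log₂(11/64) = 0.4367
  -13/64 × log₂(13/64) = 0.4671
  -13/64 × log₂(13/64) = 0.4671
  -1/32 × log₂(1/32) = 0.1562
H(X) = 2.5738 bits


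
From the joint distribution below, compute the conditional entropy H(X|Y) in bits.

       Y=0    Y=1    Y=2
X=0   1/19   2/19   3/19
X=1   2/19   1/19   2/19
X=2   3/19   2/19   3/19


H(X|Y) = Σ_y p(y) H(X|Y=y)
  p(Y=0) = 6/19, H(X|Y=0) = 1.4591
  p(Y=1) = 5/19, H(X|Y=1) = 1.5219
  p(Y=2) = 8/19, H(X|Y=2) = 1.5613
H(X|Y) = 0.3158×1.4591 + 0.2632×1.5219 + 0.4211×1.5613 = 1.5187 bits


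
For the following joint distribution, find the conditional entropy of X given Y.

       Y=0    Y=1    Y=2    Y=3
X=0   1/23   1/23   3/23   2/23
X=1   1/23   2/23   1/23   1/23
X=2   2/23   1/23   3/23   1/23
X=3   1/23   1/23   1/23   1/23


H(X|Y) = Σ_y p(y) H(X|Y=y)
  p(Y=0) = 5/23, H(X|Y=0) = 1.9219
  p(Y=1) = 5/23, H(X|Y=1) = 1.9219
  p(Y=2) = 8/23, H(X|Y=2) = 1.8113
  p(Y=3) = 5/23, H(X|Y=3) = 1.9219
H(X|Y) = 0.2174×1.9219 + 0.2174×1.9219 + 0.3478×1.8113 + 0.2174×1.9219 = 1.8834 bits


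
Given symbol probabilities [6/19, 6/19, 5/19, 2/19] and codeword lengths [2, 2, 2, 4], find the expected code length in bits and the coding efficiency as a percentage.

Average length L = Σ p_i × l_i = 2.2105 bits
Entropy H = 1.8990 bits
Efficiency η = H/L × 100% = 85.91%


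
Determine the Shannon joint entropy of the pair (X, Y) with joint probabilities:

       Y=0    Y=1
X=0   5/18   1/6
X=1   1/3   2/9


H(X,Y) = -Σ p(x,y) log₂ p(x,y)
  p(0,0)=5/18: -0.2778 × log₂(0.2778) = 0.5133
  p(0,1)=1/6: -0.1667 × log₂(0.1667) = 0.4308
  p(1,0)=1/3: -0.3333 × log₂(0.3333) = 0.5283
  p(1,1)=2/9: -0.2222 × log₂(0.2222) = 0.4822
H(X,Y) = 1.9547 bits


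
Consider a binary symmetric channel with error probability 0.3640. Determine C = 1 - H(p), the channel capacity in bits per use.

For BSC with error probability p:
C = 1 - H(p) where H(p) is binary entropy
H(0.3640) = -0.3640 × log₂(0.3640) - 0.6360 × log₂(0.6360)
H(p) = 0.9460
C = 1 - 0.9460 = 0.0540 bits/use


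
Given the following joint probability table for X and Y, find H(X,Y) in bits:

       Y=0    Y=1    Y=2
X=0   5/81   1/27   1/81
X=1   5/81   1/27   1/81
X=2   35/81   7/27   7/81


H(X,Y) = -Σ p(x,y) log₂ p(x,y)
  p(0,0)=5/81: -0.0617 × log₂(0.0617) = 0.2480
  p(0,1)=1/27: -0.0370 × log₂(0.0370) = 0.1761
  p(0,2)=1/81: -0.0123 × log₂(0.0123) = 0.0783
  p(1,0)=5/81: -0.0617 × log₂(0.0617) = 0.2480
  p(1,1)=1/27: -0.0370 × log₂(0.0370) = 0.1761
  p(1,2)=1/81: -0.0123 × log₂(0.0123) = 0.0783
  p(2,0)=35/81: -0.4321 × log₂(0.4321) = 0.5231
  p(2,1)=7/27: -0.2593 × log₂(0.2593) = 0.5049
  p(2,2)=7/81: -0.0864 × log₂(0.0864) = 0.3053
H(X,Y) = 2.3381 bits


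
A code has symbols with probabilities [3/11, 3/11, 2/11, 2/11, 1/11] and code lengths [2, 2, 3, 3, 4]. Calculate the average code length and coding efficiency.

Average length L = Σ p_i × l_i = 2.5455 bits
Entropy H = 2.2313 bits
Efficiency η = H/L × 100% = 87.66%


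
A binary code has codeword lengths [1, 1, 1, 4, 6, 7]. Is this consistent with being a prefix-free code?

Kraft inequality: Σ 2^(-l_i) ≤ 1 for prefix-free code
Calculating: 2^(-1) + 2^(-1) + 2^(-1) + 2^(-4) + 2^(-6) + 2^(-7)
= 0.5 + 0.5 + 0.5 + 0.0625 + 0.015625 + 0.0078125
= 1.5859
Since 1.5859 > 1, prefix-free code does not exist


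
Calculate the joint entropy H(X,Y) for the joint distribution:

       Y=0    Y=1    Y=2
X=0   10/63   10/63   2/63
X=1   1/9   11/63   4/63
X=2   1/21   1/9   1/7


H(X,Y) = -Σ p(x,y) log₂ p(x,y)
  p(0,0)=10/63: -0.1587 × log₂(0.1587) = 0.4215
  p(0,1)=10/63: -0.1587 × log₂(0.1587) = 0.4215
  p(0,2)=2/63: -0.0317 × log₂(0.0317) = 0.1580
  p(1,0)=1/9: -0.1111 × log₂(0.1111) = 0.3522
  p(1,1)=11/63: -0.1746 × log₂(0.1746) = 0.4396
  p(1,2)=4/63: -0.0635 × log₂(0.0635) = 0.2525
  p(2,0)=1/21: -0.0476 × log₂(0.0476) = 0.2092
  p(2,1)=1/9: -0.1111 × log₂(0.1111) = 0.3522
  p(2,2)=1/7: -0.1429 × log₂(0.1429) = 0.4011
H(X,Y) = 3.0078 bits


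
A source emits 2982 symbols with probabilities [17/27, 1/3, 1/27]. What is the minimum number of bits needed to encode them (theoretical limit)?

Entropy H = 1.1247 bits/symbol
Minimum bits = H × n = 1.1247 × 2982
= 3353.73 bits


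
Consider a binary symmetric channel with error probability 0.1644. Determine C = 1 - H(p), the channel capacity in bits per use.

For BSC with error probability p:
C = 1 - H(p) where H(p) is binary entropy
H(0.1644) = -0.1644 × log₂(0.1644) - 0.8356 × log₂(0.8356)
H(p) = 0.6447
C = 1 - 0.6447 = 0.3553 bits/use


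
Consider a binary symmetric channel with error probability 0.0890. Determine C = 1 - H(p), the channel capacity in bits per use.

For BSC with error probability p:
C = 1 - H(p) where H(p) is binary entropy
H(0.0890) = -0.0890 × log₂(0.0890) - 0.9110 × log₂(0.9110)
H(p) = 0.4331
C = 1 - 0.4331 = 0.5669 bits/use


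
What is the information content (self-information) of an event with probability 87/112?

Information content I(x) = -log₂(p(x))
I = -log₂(87/112) = -log₂(0.7768)
I = 0.3644 bits


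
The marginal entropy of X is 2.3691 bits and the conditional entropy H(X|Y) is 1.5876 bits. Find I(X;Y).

I(X;Y) = H(X) - H(X|Y)
I(X;Y) = 2.3691 - 1.5876 = 0.7815 bits


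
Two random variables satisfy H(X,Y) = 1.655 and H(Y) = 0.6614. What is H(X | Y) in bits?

Chain rule: H(X,Y) = H(X|Y) + H(Y)
H(X|Y) = H(X,Y) - H(Y) = 1.655 - 0.6614 = 0.9936 bits


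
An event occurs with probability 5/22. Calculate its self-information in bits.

Information content I(x) = -log₂(p(x))
I = -log₂(5/22) = -log₂(0.2273)
I = 2.1375 bits


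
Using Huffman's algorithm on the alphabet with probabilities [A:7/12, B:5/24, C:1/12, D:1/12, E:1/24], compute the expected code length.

Huffman tree construction:
Combine smallest probabilities repeatedly
Resulting codes:
  A: 1 (length 1)
  B: 00 (length 2)
  C: 0111 (length 4)
  D: 010 (length 3)
  E: 0110 (length 4)
Average length = Σ p(s) × length(s) = 1.7500 bits


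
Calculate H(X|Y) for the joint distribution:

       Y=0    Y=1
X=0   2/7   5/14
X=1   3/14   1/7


H(X|Y) = Σ_y p(y) H(X|Y=y)
  p(Y=0) = 1/2, H(X|Y=0) = 0.9852
  p(Y=1) = 1/2, H(X|Y=1) = 0.8631
H(X|Y) = 0.5000×0.9852 + 0.5000×0.8631 = 0.9242 bits


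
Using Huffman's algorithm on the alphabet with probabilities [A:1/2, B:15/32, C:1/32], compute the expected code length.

Huffman tree construction:
Combine smallest probabilities repeatedly
Resulting codes:
  A: 0 (length 1)
  B: 11 (length 2)
  C: 10 (length 2)
Average length = Σ p(s) × length(s) = 1.5000 bits


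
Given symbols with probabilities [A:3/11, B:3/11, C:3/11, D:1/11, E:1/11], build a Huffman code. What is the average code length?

Huffman tree construction:
Combine smallest probabilities repeatedly
Resulting codes:
  A: 01 (length 2)
  B: 10 (length 2)
  C: 11 (length 2)
  D: 000 (length 3)
  E: 001 (length 3)
Average length = Σ p(s) × length(s) = 2.1818 bits


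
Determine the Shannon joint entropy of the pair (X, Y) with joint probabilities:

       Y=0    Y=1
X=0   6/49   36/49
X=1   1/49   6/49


H(X,Y) = -Σ p(x,y) log₂ p(x,y)
  p(0,0)=6/49: -0.1224 × log₂(0.1224) = 0.3710
  p(0,1)=36/49: -0.7347 × log₂(0.7347) = 0.3268
  p(1,0)=1/49: -0.0204 × log₂(0.0204) = 0.1146
  p(1,1)=6/49: -0.1224 × log₂(0.1224) = 0.3710
H(X,Y) = 1.1833 bits


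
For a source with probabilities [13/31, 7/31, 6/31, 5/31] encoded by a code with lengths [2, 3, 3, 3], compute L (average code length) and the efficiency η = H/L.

Average length L = Σ p_i × l_i = 2.5806 bits
Entropy H = 1.8937 bits
Efficiency η = H/L × 100% = 73.38%


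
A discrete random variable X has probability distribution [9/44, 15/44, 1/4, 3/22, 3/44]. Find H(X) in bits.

H(X) = -Σ p(x) log₂ p(x)
  -9/44 × log₂(9/44) = 0.4683
  -15/44 × log₂(15/44) = 0.5293
  -1/4 × log₂(1/4) = 0.5000
  -3/22 × log₂(3/22) = 0.3920
  -3/44 × log₂(3/44) = 0.2642
H(X) = 2.1537 bits


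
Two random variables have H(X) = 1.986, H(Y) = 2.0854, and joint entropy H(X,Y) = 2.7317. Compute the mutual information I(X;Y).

I(X;Y) = H(X) + H(Y) - H(X,Y)
I(X;Y) = 1.986 + 2.0854 - 2.7317 = 1.3397 bits


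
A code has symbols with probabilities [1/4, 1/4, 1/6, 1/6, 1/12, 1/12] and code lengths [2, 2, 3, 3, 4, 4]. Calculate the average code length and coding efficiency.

Average length L = Σ p_i × l_i = 2.6667 bits
Entropy H = 2.4591 bits
Efficiency η = H/L × 100% = 92.22%


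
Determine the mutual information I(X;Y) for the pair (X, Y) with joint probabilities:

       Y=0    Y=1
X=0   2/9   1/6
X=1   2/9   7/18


H(X) = 0.9641, H(Y) = 0.9911, H(X,Y) = 1.9251
I(X;Y) = H(X) + H(Y) - H(X,Y) = 0.0300 bits


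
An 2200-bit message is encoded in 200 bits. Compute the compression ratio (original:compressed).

Compression ratio = Original / Compressed
= 2200 / 200 = 11.00:1


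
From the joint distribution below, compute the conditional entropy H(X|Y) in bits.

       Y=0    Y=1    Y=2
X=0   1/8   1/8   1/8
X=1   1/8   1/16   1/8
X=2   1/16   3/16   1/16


H(X|Y) = Σ_y p(y) H(X|Y=y)
  p(Y=0) = 5/16, H(X|Y=0) = 1.5219
  p(Y=1) = 3/8, H(X|Y=1) = 1.4591
  p(Y=2) = 5/16, H(X|Y=2) = 1.5219
H(X|Y) = 0.3125×1.5219 + 0.3750×1.4591 + 0.3125×1.5219 = 1.4984 bits


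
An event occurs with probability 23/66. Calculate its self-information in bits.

Information content I(x) = -log₂(p(x))
I = -log₂(23/66) = -log₂(0.3485)
I = 1.5208 bits


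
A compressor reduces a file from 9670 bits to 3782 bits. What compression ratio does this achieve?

Compression ratio = Original / Compressed
= 9670 / 3782 = 2.56:1


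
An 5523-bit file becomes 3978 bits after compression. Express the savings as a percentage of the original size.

Space savings = (1 - Compressed/Original) × 100%
= (1 - 3978/5523) × 100%
= 27.97%


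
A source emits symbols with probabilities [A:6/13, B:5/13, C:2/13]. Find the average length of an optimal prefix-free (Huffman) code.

Huffman tree construction:
Combine smallest probabilities repeatedly
Resulting codes:
  A: 0 (length 1)
  B: 11 (length 2)
  C: 10 (length 2)
Average length = Σ p(s) × length(s) = 1.5385 bits


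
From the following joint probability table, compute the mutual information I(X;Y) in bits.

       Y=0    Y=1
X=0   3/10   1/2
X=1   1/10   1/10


H(X) = 0.7219, H(Y) = 0.9710, H(X,Y) = 1.6855
I(X;Y) = H(X) + H(Y) - H(X,Y) = 0.0074 bits


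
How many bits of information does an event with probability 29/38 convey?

Information content I(x) = -log₂(p(x))
I = -log₂(29/38) = -log₂(0.7632)
I = 0.3899 bits


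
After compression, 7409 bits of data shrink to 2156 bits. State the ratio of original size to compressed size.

Compression ratio = Original / Compressed
= 7409 / 2156 = 3.44:1


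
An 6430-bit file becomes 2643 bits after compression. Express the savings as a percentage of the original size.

Space savings = (1 - Compressed/Original) × 100%
= (1 - 2643/6430) × 100%
= 58.90%


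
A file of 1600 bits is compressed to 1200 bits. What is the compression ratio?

Compression ratio = Original / Compressed
= 1600 / 1200 = 1.33:1


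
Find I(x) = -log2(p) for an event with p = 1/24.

Information content I(x) = -log₂(p(x))
I = -log₂(1/24) = -log₂(0.0417)
I = 4.5850 bits


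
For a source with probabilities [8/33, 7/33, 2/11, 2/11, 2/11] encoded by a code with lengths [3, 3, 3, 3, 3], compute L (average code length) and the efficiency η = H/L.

Average length L = Σ p_i × l_i = 3.0000 bits
Entropy H = 2.3116 bits
Efficiency η = H/L × 100% = 77.05%


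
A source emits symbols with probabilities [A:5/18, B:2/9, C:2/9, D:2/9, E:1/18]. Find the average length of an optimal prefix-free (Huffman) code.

Huffman tree construction:
Combine smallest probabilities repeatedly
Resulting codes:
  A: 10 (length 2)
  B: 111 (length 3)
  C: 00 (length 2)
  D: 01 (length 2)
  E: 110 (length 3)
Average length = Σ p(s) × length(s) = 2.2778 bits


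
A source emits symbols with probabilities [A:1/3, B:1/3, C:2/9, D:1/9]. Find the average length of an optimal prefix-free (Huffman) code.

Huffman tree construction:
Combine smallest probabilities repeatedly
Resulting codes:
  A: 10 (length 2)
  B: 11 (length 2)
  C: 01 (length 2)
  D: 00 (length 2)
Average length = Σ p(s) × length(s) = 2.0000 bits


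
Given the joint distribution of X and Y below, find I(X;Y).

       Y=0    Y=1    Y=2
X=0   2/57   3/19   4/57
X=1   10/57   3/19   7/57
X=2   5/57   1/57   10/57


H(X) = 1.5379, H(Y) = 1.5796, H(X,Y) = 2.9424
I(X;Y) = H(X) + H(Y) - H(X,Y) = 0.1751 bits


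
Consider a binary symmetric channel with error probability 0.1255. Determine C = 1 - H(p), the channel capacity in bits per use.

For BSC with error probability p:
C = 1 - H(p) where H(p) is binary entropy
H(0.1255) = -0.1255 × log₂(0.1255) - 0.8745 × log₂(0.8745)
H(p) = 0.5450
C = 1 - 0.5450 = 0.4550 bits/use


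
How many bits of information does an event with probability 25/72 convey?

Information content I(x) = -log₂(p(x))
I = -log₂(25/72) = -log₂(0.3472)
I = 1.5261 bits


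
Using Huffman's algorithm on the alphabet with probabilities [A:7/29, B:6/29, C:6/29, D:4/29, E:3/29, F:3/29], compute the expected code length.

Huffman tree construction:
Combine smallest probabilities repeatedly
Resulting codes:
  A: 10 (length 2)
  B: 111 (length 3)
  C: 00 (length 2)
  D: 110 (length 3)
  E: 010 (length 3)
  F: 011 (length 3)
Average length = Σ p(s) × length(s) = 2.5517 bits


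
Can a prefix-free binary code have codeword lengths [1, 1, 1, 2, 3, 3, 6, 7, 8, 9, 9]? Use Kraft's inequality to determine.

Kraft inequality: Σ 2^(-l_i) ≤ 1 for prefix-free code
Calculating: 2^(-1) + 2^(-1) + 2^(-1) + 2^(-2) + 2^(-3) + 2^(-3) + 2^(-6) + 2^(-7) + 2^(-8) + 2^(-9) + 2^(-9)
= 0.5 + 0.5 + 0.5 + 0.25 + 0.125 + 0.125 + 0.015625 + 0.0078125 + 0.00390625 + 0.001953125 + 0.001953125
= 2.0312
Since 2.0312 > 1, prefix-free code does not exist


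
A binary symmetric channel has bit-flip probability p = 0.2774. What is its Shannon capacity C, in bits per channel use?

For BSC with error probability p:
C = 1 - H(p) where H(p) is binary entropy
H(0.2774) = -0.2774 × log₂(0.2774) - 0.7226 × log₂(0.7226)
H(p) = 0.8519
C = 1 - 0.8519 = 0.1481 bits/use


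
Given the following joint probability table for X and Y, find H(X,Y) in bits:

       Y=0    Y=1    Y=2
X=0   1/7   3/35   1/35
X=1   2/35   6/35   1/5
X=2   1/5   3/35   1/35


H(X,Y) = -Σ p(x,y) log₂ p(x,y)
  p(0,0)=1/7: -0.1429 × log₂(0.1429) = 0.4011
  p(0,1)=3/35: -0.0857 × log₂(0.0857) = 0.3038
  p(0,2)=1/35: -0.0286 × log₂(0.0286) = 0.1466
  p(1,0)=2/35: -0.0571 × log₂(0.0571) = 0.2360
  p(1,1)=6/35: -0.1714 × log₂(0.1714) = 0.4362
  p(1,2)=1/5: -0.2000 × log₂(0.2000) = 0.4644
  p(2,0)=1/5: -0.2000 × log₂(0.2000) = 0.4644
  p(2,1)=3/35: -0.0857 × log₂(0.0857) = 0.3038
  p(2,2)=1/35: -0.0286 × log₂(0.0286) = 0.1466
H(X,Y) = 2.9026 bits


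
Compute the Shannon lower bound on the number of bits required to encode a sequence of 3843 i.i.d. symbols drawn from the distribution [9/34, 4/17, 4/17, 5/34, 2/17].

Entropy H = 2.2598 bits/symbol
Minimum bits = H × n = 2.2598 × 3843
= 8684.59 bits


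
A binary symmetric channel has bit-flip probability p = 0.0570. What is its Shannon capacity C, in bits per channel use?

For BSC with error probability p:
C = 1 - H(p) where H(p) is binary entropy
H(0.0570) = -0.0570 × log₂(0.0570) - 0.9430 × log₂(0.9430)
H(p) = 0.3154
C = 1 - 0.3154 = 0.6846 bits/use


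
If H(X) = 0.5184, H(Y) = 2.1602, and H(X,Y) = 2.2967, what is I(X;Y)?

I(X;Y) = H(X) + H(Y) - H(X,Y)
I(X;Y) = 0.5184 + 2.1602 - 2.2967 = 0.3819 bits


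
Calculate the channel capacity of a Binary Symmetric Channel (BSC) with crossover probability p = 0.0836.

For BSC with error probability p:
C = 1 - H(p) where H(p) is binary entropy
H(0.0836) = -0.0836 × log₂(0.0836) - 0.9164 × log₂(0.9164)
H(p) = 0.4147
C = 1 - 0.4147 = 0.5853 bits/use


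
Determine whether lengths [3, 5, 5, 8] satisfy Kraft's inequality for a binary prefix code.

Kraft inequality: Σ 2^(-l_i) ≤ 1 for prefix-free code
Calculating: 2^(-3) + 2^(-5) + 2^(-5) + 2^(-8)
= 0.125 + 0.03125 + 0.03125 + 0.00390625
= 0.1914
Since 0.1914 ≤ 1, prefix-free code exists


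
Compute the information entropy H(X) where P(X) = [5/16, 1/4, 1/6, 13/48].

H(X) = -Σ p(x) log₂ p(x)
  -5/16 × log₂(5/16) = 0.5244
  -1/4 × log₂(1/4) = 0.5000
  -1/6 × log₂(1/6) = 0.4308
  -13/48 × log₂(13/48) = 0.5104
H(X) = 1.9656 bits


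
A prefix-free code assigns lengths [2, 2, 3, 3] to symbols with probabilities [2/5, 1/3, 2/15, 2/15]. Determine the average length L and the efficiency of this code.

Average length L = Σ p_i × l_i = 2.2667 bits
Entropy H = 1.8323 bits
Efficiency η = H/L × 100% = 80.84%


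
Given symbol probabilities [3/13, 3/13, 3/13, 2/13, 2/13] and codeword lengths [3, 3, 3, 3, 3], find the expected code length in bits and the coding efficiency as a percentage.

Average length L = Σ p_i × l_i = 3.0000 bits
Entropy H = 2.2955 bits
Efficiency η = H/L × 100% = 76.52%


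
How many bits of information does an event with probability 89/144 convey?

Information content I(x) = -log₂(p(x))
I = -log₂(89/144) = -log₂(0.6181)
I = 0.6942 bits


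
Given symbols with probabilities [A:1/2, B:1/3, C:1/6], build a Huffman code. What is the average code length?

Huffman tree construction:
Combine smallest probabilities repeatedly
Resulting codes:
  A: 0 (length 1)
  B: 11 (length 2)
  C: 10 (length 2)
Average length = Σ p(s) × length(s) = 1.5000 bits


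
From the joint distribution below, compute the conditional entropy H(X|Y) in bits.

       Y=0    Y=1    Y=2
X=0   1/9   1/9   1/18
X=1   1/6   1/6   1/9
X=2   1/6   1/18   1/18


H(X|Y) = Σ_y p(y) H(X|Y=y)
  p(Y=0) = 4/9, H(X|Y=0) = 1.5613
  p(Y=1) = 1/3, H(X|Y=1) = 1.4591
  p(Y=2) = 2/9, H(X|Y=2) = 1.5000
H(X|Y) = 0.4444×1.5613 + 0.3333×1.4591 + 0.2222×1.5000 = 1.5136 bits


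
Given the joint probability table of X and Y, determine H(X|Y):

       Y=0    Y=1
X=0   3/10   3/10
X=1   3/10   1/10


H(X|Y) = Σ_y p(y) H(X|Y=y)
  p(Y=0) = 3/5, H(X|Y=0) = 1.0000
  p(Y=1) = 2/5, H(X|Y=1) = 0.8113
H(X|Y) = 0.6000×1.0000 + 0.4000×0.8113 = 0.9245 bits


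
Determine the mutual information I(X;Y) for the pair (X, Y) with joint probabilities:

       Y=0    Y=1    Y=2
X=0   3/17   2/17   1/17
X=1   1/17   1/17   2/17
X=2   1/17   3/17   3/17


H(X) = 1.5486, H(Y) = 1.5799, H(X,Y) = 3.0131
I(X;Y) = H(X) + H(Y) - H(X,Y) = 0.1154 bits


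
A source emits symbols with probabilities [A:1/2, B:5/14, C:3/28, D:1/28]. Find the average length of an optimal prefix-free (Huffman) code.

Huffman tree construction:
Combine smallest probabilities repeatedly
Resulting codes:
  A: 0 (length 1)
  B: 11 (length 2)
  C: 101 (length 3)
  D: 100 (length 3)
Average length = Σ p(s) × length(s) = 1.6429 bits


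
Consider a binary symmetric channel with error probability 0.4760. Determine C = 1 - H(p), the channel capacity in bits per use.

For BSC with error probability p:
C = 1 - H(p) where H(p) is binary entropy
H(0.4760) = -0.4760 × log₂(0.4760) - 0.5240 × log₂(0.5240)
H(p) = 0.9983
C = 1 - 0.9983 = 0.0017 bits/use


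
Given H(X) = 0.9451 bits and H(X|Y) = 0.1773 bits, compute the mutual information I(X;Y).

I(X;Y) = H(X) - H(X|Y)
I(X;Y) = 0.9451 - 0.1773 = 0.7678 bits


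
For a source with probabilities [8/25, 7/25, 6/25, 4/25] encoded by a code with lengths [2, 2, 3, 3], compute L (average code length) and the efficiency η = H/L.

Average length L = Σ p_i × l_i = 2.4000 bits
Entropy H = 1.9574 bits
Efficiency η = H/L × 100% = 81.56%


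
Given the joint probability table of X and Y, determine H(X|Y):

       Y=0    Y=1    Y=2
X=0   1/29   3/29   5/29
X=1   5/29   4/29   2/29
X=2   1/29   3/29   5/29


H(X|Y) = Σ_y p(y) H(X|Y=y)
  p(Y=0) = 7/29, H(X|Y=0) = 1.1488
  p(Y=1) = 10/29, H(X|Y=1) = 1.5710
  p(Y=2) = 12/29, H(X|Y=2) = 1.4834
H(X|Y) = 0.2414×1.1488 + 0.3448×1.5710 + 0.4138×1.4834 = 1.4328 bits


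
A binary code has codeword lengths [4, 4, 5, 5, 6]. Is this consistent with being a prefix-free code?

Kraft inequality: Σ 2^(-l_i) ≤ 1 for prefix-free code
Calculating: 2^(-4) + 2^(-4) + 2^(-5) + 2^(-5) + 2^(-6)
= 0.0625 + 0.0625 + 0.03125 + 0.03125 + 0.015625
= 0.2031
Since 0.2031 ≤ 1, prefix-free code exists


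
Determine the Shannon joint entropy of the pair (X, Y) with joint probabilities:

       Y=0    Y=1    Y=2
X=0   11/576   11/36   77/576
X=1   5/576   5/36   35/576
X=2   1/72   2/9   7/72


H(X,Y) = -Σ p(x,y) log₂ p(x,y)
  p(0,0)=11/576: -0.0191 × log₂(0.0191) = 0.1091
  p(0,1)=11/36: -0.3056 × log₂(0.3056) = 0.5227
  p(0,2)=77/576: -0.1337 × log₂(0.1337) = 0.3881
  p(1,0)=5/576: -0.0087 × log₂(0.0087) = 0.0594
  p(1,1)=5/36: -0.1389 × log₂(0.1389) = 0.3956
  p(1,2)=35/576: -0.0608 × log₂(0.0608) = 0.2455
  p(2,0)=1/72: -0.0139 × log₂(0.0139) = 0.0857
  p(2,1)=2/9: -0.2222 × log₂(0.2222) = 0.4822
  p(2,2)=7/72: -0.0972 × log₂(0.0972) = 0.3269
H(X,Y) = 2.6151 bits


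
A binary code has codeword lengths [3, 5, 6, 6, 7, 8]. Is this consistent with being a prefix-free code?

Kraft inequality: Σ 2^(-l_i) ≤ 1 for prefix-free code
Calculating: 2^(-3) + 2^(-5) + 2^(-6) + 2^(-6) + 2^(-7) + 2^(-8)
= 0.125 + 0.03125 + 0.015625 + 0.015625 + 0.0078125 + 0.00390625
= 0.1992
Since 0.1992 ≤ 1, prefix-free code exists


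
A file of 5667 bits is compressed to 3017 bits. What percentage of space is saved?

Space savings = (1 - Compressed/Original) × 100%
= (1 - 3017/5667) × 100%
= 46.76%


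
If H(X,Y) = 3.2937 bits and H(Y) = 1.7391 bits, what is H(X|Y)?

Chain rule: H(X,Y) = H(X|Y) + H(Y)
H(X|Y) = H(X,Y) - H(Y) = 3.2937 - 1.7391 = 1.5546 bits


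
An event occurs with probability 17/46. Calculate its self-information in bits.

Information content I(x) = -log₂(p(x))
I = -log₂(17/46) = -log₂(0.3696)
I = 1.4361 bits


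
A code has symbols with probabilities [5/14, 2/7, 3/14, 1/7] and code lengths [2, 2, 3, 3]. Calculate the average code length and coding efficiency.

Average length L = Σ p_i × l_i = 2.3571 bits
Entropy H = 1.9242 bits
Efficiency η = H/L × 100% = 81.63%


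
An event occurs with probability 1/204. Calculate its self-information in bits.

Information content I(x) = -log₂(p(x))
I = -log₂(1/204) = -log₂(0.0049)
I = 7.6724 bits


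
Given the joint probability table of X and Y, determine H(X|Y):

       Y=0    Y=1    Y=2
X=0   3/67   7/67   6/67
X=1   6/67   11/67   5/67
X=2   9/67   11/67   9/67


H(X|Y) = Σ_y p(y) H(X|Y=y)
  p(Y=0) = 18/67, H(X|Y=0) = 1.4591
  p(Y=1) = 29/67, H(X|Y=1) = 1.5559
  p(Y=2) = 20/67, H(X|Y=2) = 1.5395
H(X|Y) = 0.2687×1.4591 + 0.4328×1.5559 + 0.2985×1.5395 = 1.5250 bits


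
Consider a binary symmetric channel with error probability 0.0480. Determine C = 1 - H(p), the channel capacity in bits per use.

For BSC with error probability p:
C = 1 - H(p) where H(p) is binary entropy
H(0.0480) = -0.0480 × log₂(0.0480) - 0.9520 × log₂(0.9520)
H(p) = 0.2778
C = 1 - 0.2778 = 0.7222 bits/use


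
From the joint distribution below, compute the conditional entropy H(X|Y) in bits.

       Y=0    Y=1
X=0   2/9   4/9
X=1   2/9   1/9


H(X|Y) = Σ_y p(y) H(X|Y=y)
  p(Y=0) = 4/9, H(X|Y=0) = 1.0000
  p(Y=1) = 5/9, H(X|Y=1) = 0.7219
H(X|Y) = 0.4444×1.0000 + 0.5556×0.7219 = 0.8455 bits


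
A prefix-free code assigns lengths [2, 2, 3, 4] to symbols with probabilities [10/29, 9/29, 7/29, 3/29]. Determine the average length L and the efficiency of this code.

Average length L = Σ p_i × l_i = 2.4483 bits
Entropy H = 1.8871 bits
Efficiency η = H/L × 100% = 77.08%


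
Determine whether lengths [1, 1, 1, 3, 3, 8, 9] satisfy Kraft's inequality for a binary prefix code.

Kraft inequality: Σ 2^(-l_i) ≤ 1 for prefix-free code
Calculating: 2^(-1) + 2^(-1) + 2^(-1) + 2^(-3) + 2^(-3) + 2^(-8) + 2^(-9)
= 0.5 + 0.5 + 0.5 + 0.125 + 0.125 + 0.00390625 + 0.001953125
= 1.7559
Since 1.7559 > 1, prefix-free code does not exist


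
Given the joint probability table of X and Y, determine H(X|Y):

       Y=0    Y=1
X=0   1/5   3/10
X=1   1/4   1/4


H(X|Y) = Σ_y p(y) H(X|Y=y)
  p(Y=0) = 9/20, H(X|Y=0) = 0.9911
  p(Y=1) = 11/20, H(X|Y=1) = 0.9940
H(X|Y) = 0.4500×0.9911 + 0.5500×0.9940 = 0.9927 bits


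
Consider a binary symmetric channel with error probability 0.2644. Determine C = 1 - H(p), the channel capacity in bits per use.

For BSC with error probability p:
C = 1 - H(p) where H(p) is binary entropy
H(0.2644) = -0.2644 × log₂(0.2644) - 0.7356 × log₂(0.7356)
H(p) = 0.8333
C = 1 - 0.8333 = 0.1667 bits/use


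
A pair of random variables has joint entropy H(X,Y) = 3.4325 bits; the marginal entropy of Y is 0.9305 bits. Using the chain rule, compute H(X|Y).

Chain rule: H(X,Y) = H(X|Y) + H(Y)
H(X|Y) = H(X,Y) - H(Y) = 3.4325 - 0.9305 = 2.502 bits


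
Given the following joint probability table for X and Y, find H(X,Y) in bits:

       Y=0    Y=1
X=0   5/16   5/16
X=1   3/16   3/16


H(X,Y) = -Σ p(x,y) log₂ p(x,y)
  p(0,0)=5/16: -0.3125 × log₂(0.3125) = 0.5244
  p(0,1)=5/16: -0.3125 × log₂(0.3125) = 0.5244
  p(1,0)=3/16: -0.1875 × log₂(0.1875) = 0.4528
  p(1,1)=3/16: -0.1875 × log₂(0.1875) = 0.4528
H(X,Y) = 1.9544 bits


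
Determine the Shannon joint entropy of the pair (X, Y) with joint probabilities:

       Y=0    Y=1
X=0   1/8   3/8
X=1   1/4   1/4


H(X,Y) = -Σ p(x,y) log₂ p(x,y)
  p(0,0)=1/8: -0.1250 × log₂(0.1250) = 0.3750
  p(0,1)=3/8: -0.3750 × log₂(0.3750) = 0.5306
  p(1,0)=1/4: -0.2500 × log₂(0.2500) = 0.5000
  p(1,1)=1/4: -0.2500 × log₂(0.2500) = 0.5000
H(X,Y) = 1.9056 bits


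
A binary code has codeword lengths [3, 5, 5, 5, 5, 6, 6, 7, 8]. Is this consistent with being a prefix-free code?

Kraft inequality: Σ 2^(-l_i) ≤ 1 for prefix-free code
Calculating: 2^(-3) + 2^(-5) + 2^(-5) + 2^(-5) + 2^(-5) + 2^(-6) + 2^(-6) + 2^(-7) + 2^(-8)
= 0.125 + 0.03125 + 0.03125 + 0.03125 + 0.03125 + 0.015625 + 0.015625 + 0.0078125 + 0.00390625
= 0.2930
Since 0.2930 ≤ 1, prefix-free code exists


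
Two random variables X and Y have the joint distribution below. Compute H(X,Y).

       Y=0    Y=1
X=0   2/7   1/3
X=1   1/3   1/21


H(X,Y) = -Σ p(x,y) log₂ p(x,y)
  p(0,0)=2/7: -0.2857 × log₂(0.2857) = 0.5164
  p(0,1)=1/3: -0.3333 × log₂(0.3333) = 0.5283
  p(1,0)=1/3: -0.3333 × log₂(0.3333) = 0.5283
  p(1,1)=1/21: -0.0476 × log₂(0.0476) = 0.2092
H(X,Y) = 1.7822 bits


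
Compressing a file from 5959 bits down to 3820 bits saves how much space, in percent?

Space savings = (1 - Compressed/Original) × 100%
= (1 - 3820/5959) × 100%
= 35.90%


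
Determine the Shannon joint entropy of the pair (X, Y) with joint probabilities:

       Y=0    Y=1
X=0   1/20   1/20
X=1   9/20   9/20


H(X,Y) = -Σ p(x,y) log₂ p(x,y)
  p(0,0)=1/20: -0.0500 × log₂(0.0500) = 0.2161
  p(0,1)=1/20: -0.0500 × log₂(0.0500) = 0.2161
  p(1,0)=9/20: -0.4500 × log₂(0.4500) = 0.5184
  p(1,1)=9/20: -0.4500 × log₂(0.4500) = 0.5184
H(X,Y) = 1.4690 bits


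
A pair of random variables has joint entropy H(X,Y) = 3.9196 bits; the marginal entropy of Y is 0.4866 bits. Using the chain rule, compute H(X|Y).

Chain rule: H(X,Y) = H(X|Y) + H(Y)
H(X|Y) = H(X,Y) - H(Y) = 3.9196 - 0.4866 = 3.433 bits


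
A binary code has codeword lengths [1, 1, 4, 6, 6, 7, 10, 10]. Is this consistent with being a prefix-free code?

Kraft inequality: Σ 2^(-l_i) ≤ 1 for prefix-free code
Calculating: 2^(-1) + 2^(-1) + 2^(-4) + 2^(-6) + 2^(-6) + 2^(-7) + 2^(-10) + 2^(-10)
= 0.5 + 0.5 + 0.0625 + 0.015625 + 0.015625 + 0.0078125 + 0.0009765625 + 0.0009765625
= 1.1035
Since 1.1035 > 1, prefix-free code does not exist


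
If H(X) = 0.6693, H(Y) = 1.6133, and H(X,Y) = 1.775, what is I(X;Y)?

I(X;Y) = H(X) + H(Y) - H(X,Y)
I(X;Y) = 0.6693 + 1.6133 - 1.775 = 0.5076 bits


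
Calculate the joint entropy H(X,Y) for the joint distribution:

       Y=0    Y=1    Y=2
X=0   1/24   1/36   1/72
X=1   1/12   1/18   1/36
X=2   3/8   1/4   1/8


H(X,Y) = -Σ p(x,y) log₂ p(x,y)
  p(0,0)=1/24: -0.0417 × log₂(0.0417) = 0.1910
  p(0,1)=1/36: -0.0278 × log₂(0.0278) = 0.1436
  p(0,2)=1/72: -0.0139 × log₂(0.0139) = 0.0857
  p(1,0)=1/12: -0.0833 × log₂(0.0833) = 0.2987
  p(1,1)=1/18: -0.0556 × log₂(0.0556) = 0.2317
  p(1,2)=1/36: -0.0278 × log₂(0.0278) = 0.1436
  p(2,0)=3/8: -0.3750 × log₂(0.3750) = 0.5306
  p(2,1)=1/4: -0.2500 × log₂(0.2500) = 0.5000
  p(2,2)=1/8: -0.1250 × log₂(0.1250) = 0.3750
H(X,Y) = 2.5000 bits


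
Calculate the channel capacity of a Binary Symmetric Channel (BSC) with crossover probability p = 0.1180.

For BSC with error probability p:
C = 1 - H(p) where H(p) is binary entropy
H(0.1180) = -0.1180 × log₂(0.1180) - 0.8820 × log₂(0.8820)
H(p) = 0.5236
C = 1 - 0.5236 = 0.4764 bits/use


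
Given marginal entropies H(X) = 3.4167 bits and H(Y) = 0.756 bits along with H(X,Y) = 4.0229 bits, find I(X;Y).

I(X;Y) = H(X) + H(Y) - H(X,Y)
I(X;Y) = 3.4167 + 0.756 - 4.0229 = 0.1498 bits


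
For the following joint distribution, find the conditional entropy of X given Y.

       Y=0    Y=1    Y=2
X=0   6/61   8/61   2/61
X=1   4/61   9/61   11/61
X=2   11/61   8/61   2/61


H(X|Y) = Σ_y p(y) H(X|Y=y)
  p(Y=0) = 21/61, H(X|Y=0) = 1.4607
  p(Y=1) = 25/61, H(X|Y=1) = 1.5827
  p(Y=2) = 15/61, H(X|Y=2) = 1.1033
H(X|Y) = 0.3443×1.4607 + 0.4098×1.5827 + 0.2459×1.1033 = 1.4228 bits


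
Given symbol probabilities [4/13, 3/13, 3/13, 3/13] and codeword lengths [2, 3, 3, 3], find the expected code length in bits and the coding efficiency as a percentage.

Average length L = Σ p_i × l_i = 2.6923 bits
Entropy H = 1.9878 bits
Efficiency η = H/L × 100% = 73.83%


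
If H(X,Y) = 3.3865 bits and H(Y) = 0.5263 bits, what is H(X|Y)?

Chain rule: H(X,Y) = H(X|Y) + H(Y)
H(X|Y) = H(X,Y) - H(Y) = 3.3865 - 0.5263 = 2.8602 bits


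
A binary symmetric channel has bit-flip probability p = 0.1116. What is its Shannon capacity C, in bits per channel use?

For BSC with error probability p:
C = 1 - H(p) where H(p) is binary entropy
H(0.1116) = -0.1116 × log₂(0.1116) - 0.8884 × log₂(0.8884)
H(p) = 0.5047
C = 1 - 0.5047 = 0.4953 bits/use


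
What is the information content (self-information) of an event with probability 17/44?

Information content I(x) = -log₂(p(x))
I = -log₂(17/44) = -log₂(0.3864)
I = 1.3720 bits


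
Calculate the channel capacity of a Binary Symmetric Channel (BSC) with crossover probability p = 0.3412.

For BSC with error probability p:
C = 1 - H(p) where H(p) is binary entropy
H(0.3412) = -0.3412 × log₂(0.3412) - 0.6588 × log₂(0.6588)
H(p) = 0.9260
C = 1 - 0.9260 = 0.0740 bits/use


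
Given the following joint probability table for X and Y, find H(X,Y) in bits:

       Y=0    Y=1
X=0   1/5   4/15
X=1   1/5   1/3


H(X,Y) = -Σ p(x,y) log₂ p(x,y)
  p(0,0)=1/5: -0.2000 × log₂(0.2000) = 0.4644
  p(0,1)=4/15: -0.2667 × log₂(0.2667) = 0.5085
  p(1,0)=1/5: -0.2000 × log₂(0.2000) = 0.4644
  p(1,1)=1/3: -0.3333 × log₂(0.3333) = 0.5283
H(X,Y) = 1.9656 bits


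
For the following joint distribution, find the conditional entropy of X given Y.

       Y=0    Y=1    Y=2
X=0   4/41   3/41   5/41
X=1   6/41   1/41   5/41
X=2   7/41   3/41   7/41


H(X|Y) = Σ_y p(y) H(X|Y=y)
  p(Y=0) = 17/41, H(X|Y=0) = 1.5486
  p(Y=1) = 7/41, H(X|Y=1) = 1.4488
  p(Y=2) = 17/41, H(X|Y=2) = 1.5657
H(X|Y) = 0.4146×1.5486 + 0.1707×1.4488 + 0.4146×1.5657 = 1.5386 bits


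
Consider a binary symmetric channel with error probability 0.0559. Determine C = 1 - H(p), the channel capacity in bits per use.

For BSC with error probability p:
C = 1 - H(p) where H(p) is binary entropy
H(0.0559) = -0.0559 × log₂(0.0559) - 0.9441 × log₂(0.9441)
H(p) = 0.3109
C = 1 - 0.3109 = 0.6891 bits/use


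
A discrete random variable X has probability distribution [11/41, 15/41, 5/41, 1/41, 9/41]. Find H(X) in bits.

H(X) = -Σ p(x) log₂ p(x)
  -11/41 × log₂(11/41) = 0.5093
  -15/41 × log₂(15/41) = 0.5307
  -5/41 × log₂(5/41) = 0.3702
  -1/41 × log₂(1/41) = 0.1307
  -9/41 × log₂(9/41) = 0.4802
H(X) = 2.0211 bits


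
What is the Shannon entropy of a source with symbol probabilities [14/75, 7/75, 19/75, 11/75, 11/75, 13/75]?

H(X) = -Σ p(x) log₂ p(x)
  -14/75 × log₂(14/75) = 0.4520
  -7/75 × log₂(7/75) = 0.3193
  -19/75 × log₂(19/75) = 0.5018
  -11/75 × log₂(11/75) = 0.4062
  -11/75 × log₂(11/75) = 0.4062
  -13/75 × log₂(13/75) = 0.4383
H(X) = 2.5238 bits


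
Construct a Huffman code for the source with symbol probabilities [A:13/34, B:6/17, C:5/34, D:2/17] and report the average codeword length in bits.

Huffman tree construction:
Combine smallest probabilities repeatedly
Resulting codes:
  A: 0 (length 1)
  B: 11 (length 2)
  C: 101 (length 3)
  D: 100 (length 3)
Average length = Σ p(s) × length(s) = 1.8824 bits


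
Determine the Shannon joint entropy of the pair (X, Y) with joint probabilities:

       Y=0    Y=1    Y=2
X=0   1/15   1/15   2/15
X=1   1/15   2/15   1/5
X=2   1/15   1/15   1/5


H(X,Y) = -Σ p(x,y) log₂ p(x,y)
  p(0,0)=1/15: -0.0667 × log₂(0.0667) = 0.2605
  p(0,1)=1/15: -0.0667 × log₂(0.0667) = 0.2605
  p(0,2)=2/15: -0.1333 × log₂(0.1333) = 0.3876
  p(1,0)=1/15: -0.0667 × log₂(0.0667) = 0.2605
  p(1,1)=2/15: -0.1333 × log₂(0.1333) = 0.3876
  p(1,2)=1/5: -0.2000 × log₂(0.2000) = 0.4644
  p(2,0)=1/15: -0.0667 × log₂(0.0667) = 0.2605
  p(2,1)=1/15: -0.0667 × log₂(0.0667) = 0.2605
  p(2,2)=1/5: -0.2000 × log₂(0.2000) = 0.4644
H(X,Y) = 3.0062 bits


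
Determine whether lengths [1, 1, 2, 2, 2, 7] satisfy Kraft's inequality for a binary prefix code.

Kraft inequality: Σ 2^(-l_i) ≤ 1 for prefix-free code
Calculating: 2^(-1) + 2^(-1) + 2^(-2) + 2^(-2) + 2^(-2) + 2^(-7)
= 0.5 + 0.5 + 0.25 + 0.25 + 0.25 + 0.0078125
= 1.7578
Since 1.7578 > 1, prefix-free code does not exist


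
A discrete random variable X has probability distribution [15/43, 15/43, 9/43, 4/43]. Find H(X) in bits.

H(X) = -Σ p(x) log₂ p(x)
  -15/43 × log₂(15/43) = 0.5300
  -15/43 × log₂(15/43) = 0.5300
  -9/43 × log₂(9/43) = 0.4723
  -4/43 × log₂(4/43) = 0.3187
H(X) = 1.8510 bits


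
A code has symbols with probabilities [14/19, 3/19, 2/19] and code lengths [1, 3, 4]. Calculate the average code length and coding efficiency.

Average length L = Σ p_i × l_i = 1.6316 bits
Entropy H = 1.0870 bits
Efficiency η = H/L × 100% = 66.62%


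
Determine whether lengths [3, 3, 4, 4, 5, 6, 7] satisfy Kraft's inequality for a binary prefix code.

Kraft inequality: Σ 2^(-l_i) ≤ 1 for prefix-free code
Calculating: 2^(-3) + 2^(-3) + 2^(-4) + 2^(-4) + 2^(-5) + 2^(-6) + 2^(-7)
= 0.125 + 0.125 + 0.0625 + 0.0625 + 0.03125 + 0.015625 + 0.0078125
= 0.4297
Since 0.4297 ≤ 1, prefix-free code exists


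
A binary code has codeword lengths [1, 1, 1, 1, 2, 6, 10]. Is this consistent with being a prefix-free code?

Kraft inequality: Σ 2^(-l_i) ≤ 1 for prefix-free code
Calculating: 2^(-1) + 2^(-1) + 2^(-1) + 2^(-1) + 2^(-2) + 2^(-6) + 2^(-10)
= 0.5 + 0.5 + 0.5 + 0.5 + 0.25 + 0.015625 + 0.0009765625
= 2.2666
Since 2.2666 > 1, prefix-free code does not exist


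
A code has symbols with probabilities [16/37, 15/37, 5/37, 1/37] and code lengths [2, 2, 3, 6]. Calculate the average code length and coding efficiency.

Average length L = Σ p_i × l_i = 2.2432 bits
Entropy H = 1.5821 bits
Efficiency η = H/L × 100% = 70.53%


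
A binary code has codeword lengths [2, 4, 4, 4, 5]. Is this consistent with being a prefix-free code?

Kraft inequality: Σ 2^(-l_i) ≤ 1 for prefix-free code
Calculating: 2^(-2) + 2^(-4) + 2^(-4) + 2^(-4) + 2^(-5)
= 0.25 + 0.0625 + 0.0625 + 0.0625 + 0.03125
= 0.4688
Since 0.4688 ≤ 1, prefix-free code exists


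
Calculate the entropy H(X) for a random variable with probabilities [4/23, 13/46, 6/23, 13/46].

H(X) = -Σ p(x) log₂ p(x)
  -4/23 × log₂(4/23) = 0.4389
  -13/46 × log₂(13/46) = 0.5152
  -6/23 × log₂(6/23) = 0.5057
  -13/46 × log₂(13/46) = 0.5152
H(X) = 1.9751 bits


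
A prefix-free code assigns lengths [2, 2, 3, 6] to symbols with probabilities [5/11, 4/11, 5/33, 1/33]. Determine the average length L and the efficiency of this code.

Average length L = Σ p_i × l_i = 2.2727 bits
Entropy H = 1.6131 bits
Efficiency η = H/L × 100% = 70.98%


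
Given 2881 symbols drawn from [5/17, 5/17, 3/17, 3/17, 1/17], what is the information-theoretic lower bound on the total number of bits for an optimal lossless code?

Entropy H = 2.1622 bits/symbol
Minimum bits = H × n = 2.1622 × 2881
= 6229.37 bits


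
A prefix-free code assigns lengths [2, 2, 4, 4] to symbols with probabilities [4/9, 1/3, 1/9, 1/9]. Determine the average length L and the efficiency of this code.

Average length L = Σ p_i × l_i = 2.4444 bits
Entropy H = 1.7527 bits
Efficiency η = H/L × 100% = 71.70%


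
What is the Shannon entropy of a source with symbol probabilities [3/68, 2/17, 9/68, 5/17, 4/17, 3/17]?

H(X) = -Σ p(x) log₂ p(x)
  -3/68 × log₂(3/68) = 0.1986
  -2/17 × log₂(2/17) = 0.3632
  -9/68 × log₂(9/68) = 0.3861
  -5/17 × log₂(5/17) = 0.5193
  -4/17 × log₂(4/17) = 0.4912
  -3/17 × log₂(3/17) = 0.4416
H(X) = 2.4001 bits


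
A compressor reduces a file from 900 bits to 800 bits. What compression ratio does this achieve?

Compression ratio = Original / Compressed
= 900 / 800 = 1.12:1


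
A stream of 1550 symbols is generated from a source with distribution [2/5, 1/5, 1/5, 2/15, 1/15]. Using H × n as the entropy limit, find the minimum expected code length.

Entropy H = 2.1056 bits/symbol
Minimum bits = H × n = 2.1056 × 1550
= 3263.66 bits


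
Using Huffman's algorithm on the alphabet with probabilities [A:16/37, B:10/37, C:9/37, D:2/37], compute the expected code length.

Huffman tree construction:
Combine smallest probabilities repeatedly
Resulting codes:
  A: 0 (length 1)
  B: 10 (length 2)
  C: 111 (length 3)
  D: 110 (length 3)
Average length = Σ p(s) × length(s) = 1.8649 bits


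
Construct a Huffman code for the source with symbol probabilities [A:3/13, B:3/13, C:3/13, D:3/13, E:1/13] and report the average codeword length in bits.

Huffman tree construction:
Combine smallest probabilities repeatedly
Resulting codes:
  A: 111 (length 3)
  B: 00 (length 2)
  C: 01 (length 2)
  D: 10 (length 2)
  E: 110 (length 3)
Average length = Σ p(s) × length(s) = 2.3077 bits


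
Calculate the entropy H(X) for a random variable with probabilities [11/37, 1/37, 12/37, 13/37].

H(X) = -Σ p(x) log₂ p(x)
  -11/37 × log₂(11/37) = 0.5203
  -1/37 × log₂(1/37) = 0.1408
  -12/37 × log₂(12/37) = 0.5269
  -13/37 × log₂(13/37) = 0.5302
H(X) = 1.7181 bits


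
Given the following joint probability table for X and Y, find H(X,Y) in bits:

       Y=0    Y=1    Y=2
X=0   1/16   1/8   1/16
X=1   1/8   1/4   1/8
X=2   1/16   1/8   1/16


H(X,Y) = -Σ p(x,y) log₂ p(x,y)
  p(0,0)=1/16: -0.0625 × log₂(0.0625) = 0.2500
  p(0,1)=1/8: -0.1250 × log₂(0.1250) = 0.3750
  p(0,2)=1/16: -0.0625 × log₂(0.0625) = 0.2500
  p(1,0)=1/8: -0.1250 × log₂(0.1250) = 0.3750
  p(1,1)=1/4: -0.2500 × log₂(0.2500) = 0.5000
  p(1,2)=1/8: -0.1250 × log₂(0.1250) = 0.3750
  p(2,0)=1/16: -0.0625 × log₂(0.0625) = 0.2500
  p(2,1)=1/8: -0.1250 × log₂(0.1250) = 0.3750
  p(2,2)=1/16: -0.0625 × log₂(0.0625) = 0.2500
H(X,Y) = 3.0000 bits
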